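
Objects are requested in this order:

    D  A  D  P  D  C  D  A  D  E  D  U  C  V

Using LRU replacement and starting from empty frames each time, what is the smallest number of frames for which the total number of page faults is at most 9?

2

f=1: 14 faults
f=2: 9 faults
f=3: 9 faults
f=4: 8 faults
f=5: 7 faults
f=6: 7 faults
f=7: 7 faults
Smallest f with faults ≤ 9 is 2.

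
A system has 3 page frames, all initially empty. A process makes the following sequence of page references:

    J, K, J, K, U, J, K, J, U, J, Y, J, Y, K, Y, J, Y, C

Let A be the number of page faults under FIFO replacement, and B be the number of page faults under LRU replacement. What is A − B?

Under FIFO: F F . . F . . . . . F F . F . . . F → 7 faults.
Under LRU: F F . . F . . . . . F . . F . . . F → 6 faults.
A − B = 7 − 6 = 1.

1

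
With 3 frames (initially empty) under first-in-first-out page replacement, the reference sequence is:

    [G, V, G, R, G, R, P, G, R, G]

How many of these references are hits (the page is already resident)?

5

G: miss, frames (G)
V: miss, frames (G V)
G: hit
R: miss, frames (G V R)
G: hit
R: hit
P: miss, evict G, frames (V R P)
G: miss, evict V, frames (R P G)
R: hit
G: hit
Hits: 5.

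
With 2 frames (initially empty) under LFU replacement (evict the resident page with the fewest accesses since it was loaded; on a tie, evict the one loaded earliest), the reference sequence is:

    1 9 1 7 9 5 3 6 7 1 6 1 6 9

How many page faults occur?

1: fault, frames [1]
9: fault, frames [1, 9]
1: hit
7: fault, evict 9, frames [1, 7]
9: fault, evict 7, frames [1, 9]
5: fault, evict 9, frames [1, 5]
3: fault, evict 5, frames [1, 3]
6: fault, evict 3, frames [1, 6]
7: fault, evict 6, frames [1, 7]
1: hit
6: fault, evict 7, frames [1, 6]
1: hit
6: hit
9: fault, evict 6, frames [1, 9]
Page faults: 10.

10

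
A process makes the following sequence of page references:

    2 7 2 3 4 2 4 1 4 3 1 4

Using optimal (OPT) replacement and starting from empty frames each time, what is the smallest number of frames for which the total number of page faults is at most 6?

3

f=1: 12 faults
f=2: 7 faults
f=3: 5 faults
f=4: 5 faults
f=5: 5 faults
Smallest f with faults ≤ 6 is 3.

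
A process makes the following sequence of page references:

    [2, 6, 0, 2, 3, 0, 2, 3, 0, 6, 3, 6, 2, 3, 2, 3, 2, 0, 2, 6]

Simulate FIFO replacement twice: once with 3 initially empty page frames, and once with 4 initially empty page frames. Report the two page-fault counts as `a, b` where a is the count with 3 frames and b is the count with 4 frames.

3 frames: F F F . F . F . . F . . . . . . . F . . → 7 faults.
4 frames: F F F . F . . . . . . . . . . . . . . . → 4 faults.
4 < 7: adding a frame reduced faults, as is typical.

7, 4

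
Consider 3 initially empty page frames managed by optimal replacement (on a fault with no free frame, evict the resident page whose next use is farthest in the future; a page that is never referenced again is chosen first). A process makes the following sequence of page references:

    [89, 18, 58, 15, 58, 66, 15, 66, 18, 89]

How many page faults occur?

6

89 -> miss, frames [89]
18 -> miss, frames [89, 18]
58 -> miss, frames [89, 18, 58]
15 -> miss, evict 89, frames [18, 58, 15]
58 -> hit
66 -> miss, evict 58, frames [18, 15, 66]
15 -> hit
66 -> hit
18 -> hit
89 -> miss, evict 66, frames [18, 15, 89]
Page faults: 6.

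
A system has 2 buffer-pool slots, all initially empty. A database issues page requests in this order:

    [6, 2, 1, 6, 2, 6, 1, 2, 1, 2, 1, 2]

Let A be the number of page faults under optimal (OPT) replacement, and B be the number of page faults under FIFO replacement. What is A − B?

-1

Under OPT: F F F . F . F . . . . . → 5 faults.
Under FIFO: F F F F F . F . . . . . → 6 faults.
A − B = 5 − 6 = -1.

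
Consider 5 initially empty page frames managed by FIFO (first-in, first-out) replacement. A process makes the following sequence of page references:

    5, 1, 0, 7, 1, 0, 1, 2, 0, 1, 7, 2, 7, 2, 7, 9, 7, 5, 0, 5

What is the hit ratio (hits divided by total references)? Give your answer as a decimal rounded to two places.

0.65

5: fault, frames (5)
1: fault, frames (5 1)
0: fault, frames (5 1 0)
7: fault, frames (5 1 0 7)
1: hit
0: hit
1: hit
2: fault, frames (5 1 0 7 2)
0: hit
1: hit
7: hit
2: hit
7: hit
2: hit
7: hit
9: fault, evict 5, frames (1 0 7 2 9)
7: hit
5: fault, evict 1, frames (0 7 2 9 5)
0: hit
5: hit
Hits: 13 of 20 references → 13/20 = 0.6500.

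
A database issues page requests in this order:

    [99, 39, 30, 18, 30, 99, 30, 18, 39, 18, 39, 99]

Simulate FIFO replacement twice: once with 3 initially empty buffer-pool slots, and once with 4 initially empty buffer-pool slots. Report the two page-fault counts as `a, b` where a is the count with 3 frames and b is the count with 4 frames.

6, 4

3 frames: F F F F . F . . F . . . → 6 faults.
4 frames: F F F F . . . . . . . . → 4 faults.
4 < 6: adding a frame reduced faults, as is typical.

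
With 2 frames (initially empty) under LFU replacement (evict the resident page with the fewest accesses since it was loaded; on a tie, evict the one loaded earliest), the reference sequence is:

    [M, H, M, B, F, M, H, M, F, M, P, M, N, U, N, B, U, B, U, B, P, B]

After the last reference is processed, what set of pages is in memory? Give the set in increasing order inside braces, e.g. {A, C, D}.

{B, M}

M -> miss, frames {M}
H -> miss, frames {M,H}
M -> hit
B -> miss, evict H, frames {M,B}
F -> miss, evict B, frames {M,F}
M -> hit
H -> miss, evict F, frames {M,H}
M -> hit
F -> miss, evict H, frames {M,F}
M -> hit
P -> miss, evict F, frames {M,P}
M -> hit
N -> miss, evict P, frames {M,N}
U -> miss, evict N, frames {M,U}
N -> miss, evict U, frames {M,N}
B -> miss, evict N, frames {M,B}
U -> miss, evict B, frames {M,U}
B -> miss, evict U, frames {M,B}
U -> miss, evict B, frames {M,U}
B -> miss, evict U, frames {M,B}
P -> miss, evict B, frames {M,P}
B -> miss, evict P, frames {M,B}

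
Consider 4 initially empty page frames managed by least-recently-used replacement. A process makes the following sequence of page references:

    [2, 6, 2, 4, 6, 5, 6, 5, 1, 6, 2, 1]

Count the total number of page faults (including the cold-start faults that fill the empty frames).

6

2 -> miss, frames (2)
6 -> miss, frames (2 6)
2 -> hit
4 -> miss, frames (6 2 4)
6 -> hit
5 -> miss, frames (2 4 6 5)
6 -> hit
5 -> hit
1 -> miss, evict 2, frames (4 6 5 1)
6 -> hit
2 -> miss, evict 4, frames (5 1 6 2)
1 -> hit
Page faults: 6.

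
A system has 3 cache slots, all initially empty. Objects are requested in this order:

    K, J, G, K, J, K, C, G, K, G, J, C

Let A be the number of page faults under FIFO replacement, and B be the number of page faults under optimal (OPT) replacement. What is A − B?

1

Under FIFO: F F F . . . F . F . F . → 6 faults.
Under OPT: F F F . . . F . . . F . → 5 faults.
A − B = 6 − 5 = 1.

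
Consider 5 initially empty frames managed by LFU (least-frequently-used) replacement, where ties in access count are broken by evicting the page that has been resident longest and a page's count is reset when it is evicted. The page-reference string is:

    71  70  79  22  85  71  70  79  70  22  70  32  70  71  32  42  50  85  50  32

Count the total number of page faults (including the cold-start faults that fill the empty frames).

71 -> miss, frames (71)
70 -> miss, frames (71 70)
79 -> miss, frames (71 70 79)
22 -> miss, frames (71 70 79 22)
85 -> miss, frames (71 70 79 22 85)
71 -> hit
70 -> hit
79 -> hit
70 -> hit
22 -> hit
70 -> hit
32 -> miss, evict 85, frames (71 70 79 22 32)
70 -> hit
71 -> hit
32 -> hit
42 -> miss, evict 79, frames (71 70 22 32 42)
50 -> miss, evict 42, frames (71 70 22 32 50)
85 -> miss, evict 50, frames (71 70 22 32 85)
50 -> miss, evict 85, frames (71 70 22 32 50)
32 -> hit
Page faults: 10.

10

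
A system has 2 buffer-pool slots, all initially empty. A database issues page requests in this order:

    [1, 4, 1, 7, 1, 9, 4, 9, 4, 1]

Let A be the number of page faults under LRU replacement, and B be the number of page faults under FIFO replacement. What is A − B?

Under LRU: F F . F . F F . . F → 6 faults.
Under FIFO: F F . F F F F . . F → 7 faults.
A − B = 6 − 7 = -1.

-1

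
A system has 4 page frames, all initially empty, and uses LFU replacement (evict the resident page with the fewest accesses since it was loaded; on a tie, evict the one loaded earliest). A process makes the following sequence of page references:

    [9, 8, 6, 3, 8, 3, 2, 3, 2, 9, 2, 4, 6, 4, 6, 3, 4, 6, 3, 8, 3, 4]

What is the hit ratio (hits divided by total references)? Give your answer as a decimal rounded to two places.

9: miss, frames (9)
8: miss, frames (9 8)
6: miss, frames (9 8 6)
3: miss, frames (9 8 6 3)
8: hit
3: hit
2: miss, evict 9, frames (8 6 3 2)
3: hit
2: hit
9: miss, evict 6, frames (8 3 2 9)
2: hit
4: miss, evict 9, frames (8 3 2 4)
6: miss, evict 4, frames (8 3 2 6)
4: miss, evict 6, frames (8 3 2 4)
6: miss, evict 4, frames (8 3 2 6)
3: hit
4: miss, evict 6, frames (8 3 2 4)
6: miss, evict 4, frames (8 3 2 6)
3: hit
8: hit
3: hit
4: miss, evict 6, frames (8 3 2 4)
Hits: 9 of 22 references → 9/22 = 0.4091.

0.41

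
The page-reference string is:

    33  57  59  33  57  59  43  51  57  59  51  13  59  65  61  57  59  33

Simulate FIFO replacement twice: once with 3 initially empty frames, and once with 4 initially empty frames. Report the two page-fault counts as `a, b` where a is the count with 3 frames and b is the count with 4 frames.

3 frames: F F F . . . F F F F . F . F F F F F → 13 faults.
4 frames: F F F . . . F F . . . F . F F F F F → 11 faults.
11 < 13: adding a frame reduced faults, as is typical.

13, 11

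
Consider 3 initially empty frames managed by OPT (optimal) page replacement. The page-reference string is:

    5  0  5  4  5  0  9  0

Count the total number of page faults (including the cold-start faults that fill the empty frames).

5: fault, frames {5}
0: fault, frames {5,0}
5: hit
4: fault, frames {5,0,4}
5: hit
0: hit
9: fault, evict 4, frames {5,0,9}
0: hit
Page faults: 4.

4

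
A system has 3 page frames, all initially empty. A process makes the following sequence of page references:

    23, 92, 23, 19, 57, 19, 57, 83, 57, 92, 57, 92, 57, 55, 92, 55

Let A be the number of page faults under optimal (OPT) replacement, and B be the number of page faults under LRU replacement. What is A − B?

Under OPT: F F . F F . . F . . . . . F . . → 6 faults.
Under LRU: F F . F F . . F . F . . . F . . → 7 faults.
A − B = 6 − 7 = -1.

-1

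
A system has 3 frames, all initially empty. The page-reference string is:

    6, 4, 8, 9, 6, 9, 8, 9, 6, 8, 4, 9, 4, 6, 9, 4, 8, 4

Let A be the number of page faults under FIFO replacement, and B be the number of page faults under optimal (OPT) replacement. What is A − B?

Under FIFO: F F F F F . . . . . F . . . . . F . → 7 faults.
Under OPT: F F F F . . . . . . F . . . . . F . → 6 faults.
A − B = 7 − 6 = 1.

1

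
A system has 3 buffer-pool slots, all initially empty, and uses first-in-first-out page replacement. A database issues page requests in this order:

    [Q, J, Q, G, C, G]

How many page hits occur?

Q: fault, frames (Q)
J: fault, frames (Q J)
Q: hit
G: fault, frames (Q J G)
C: fault, evict Q, frames (J G C)
G: hit
Hits: 2.

2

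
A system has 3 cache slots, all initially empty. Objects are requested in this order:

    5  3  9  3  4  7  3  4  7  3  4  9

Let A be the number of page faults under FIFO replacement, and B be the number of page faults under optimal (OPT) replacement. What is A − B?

Under FIFO: F F F . F F F . . . . F → 7 faults.
Under OPT: F F F . F F . . . . . F → 6 faults.
A − B = 7 − 6 = 1.

1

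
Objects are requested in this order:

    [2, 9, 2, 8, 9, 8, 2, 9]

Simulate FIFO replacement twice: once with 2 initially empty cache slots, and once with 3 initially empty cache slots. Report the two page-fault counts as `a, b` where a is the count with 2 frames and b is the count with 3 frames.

5, 3

2 frames: F F . F . . F F → 5 faults.
3 frames: F F . F . . . . → 3 faults.
3 < 5: adding a frame reduced faults, as is typical.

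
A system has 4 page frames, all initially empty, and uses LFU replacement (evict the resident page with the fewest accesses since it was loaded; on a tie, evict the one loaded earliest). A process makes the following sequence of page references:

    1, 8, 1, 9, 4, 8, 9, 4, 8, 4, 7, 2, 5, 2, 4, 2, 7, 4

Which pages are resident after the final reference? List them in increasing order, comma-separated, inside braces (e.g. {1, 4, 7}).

1 → fault, frames (1)
8 → fault, frames (1 8)
1 → hit
9 → fault, frames (1 8 9)
4 → fault, frames (1 8 9 4)
8 → hit
9 → hit
4 → hit
8 → hit
4 → hit
7 → fault, evict 1, frames (8 9 4 7)
2 → fault, evict 7, frames (8 9 4 2)
5 → fault, evict 2, frames (8 9 4 5)
2 → fault, evict 5, frames (8 9 4 2)
4 → hit
2 → hit
7 → fault, evict 9, frames (8 4 2 7)
4 → hit

{2, 4, 7, 8}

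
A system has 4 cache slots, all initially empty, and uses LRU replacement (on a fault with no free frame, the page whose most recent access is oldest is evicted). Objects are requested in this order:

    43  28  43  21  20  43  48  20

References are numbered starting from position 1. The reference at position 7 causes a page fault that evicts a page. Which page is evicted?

28

pos 1: 43 -> fault, frames [43]
pos 2: 28 -> fault, frames [43, 28]
pos 3: 43 -> hit
pos 4: 21 -> fault, frames [28, 43, 21]
pos 5: 20 -> fault, frames [28, 43, 21, 20]
pos 6: 43 -> hit
pos 7: 48 -> fault, evict 28, frames [21, 20, 43, 48]
At position 7, page 28 is evicted.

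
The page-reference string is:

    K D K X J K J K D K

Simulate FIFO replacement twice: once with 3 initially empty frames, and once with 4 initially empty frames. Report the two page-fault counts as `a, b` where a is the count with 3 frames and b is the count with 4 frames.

6, 4

3 frames: F F . F F F . . F . → 6 faults.
4 frames: F F . F F . . . . . → 4 faults.
4 < 6: adding a frame reduced faults, as is typical.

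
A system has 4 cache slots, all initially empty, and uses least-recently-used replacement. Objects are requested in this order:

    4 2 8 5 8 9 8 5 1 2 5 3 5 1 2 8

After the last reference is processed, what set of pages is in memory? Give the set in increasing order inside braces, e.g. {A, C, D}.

4 -> fault, frames [4]
2 -> fault, frames [4, 2]
8 -> fault, frames [4, 2, 8]
5 -> fault, frames [4, 2, 8, 5]
8 -> hit
9 -> fault, evict 4, frames [2, 5, 8, 9]
8 -> hit
5 -> hit
1 -> fault, evict 2, frames [9, 8, 5, 1]
2 -> fault, evict 9, frames [8, 5, 1, 2]
5 -> hit
3 -> fault, evict 8, frames [1, 2, 5, 3]
5 -> hit
1 -> hit
2 -> hit
8 -> fault, evict 3, frames [5, 1, 2, 8]

{1, 2, 5, 8}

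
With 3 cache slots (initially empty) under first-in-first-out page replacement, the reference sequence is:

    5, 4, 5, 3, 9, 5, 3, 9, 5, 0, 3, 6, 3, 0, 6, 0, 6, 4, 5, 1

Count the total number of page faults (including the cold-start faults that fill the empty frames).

5 → miss, frames (5)
4 → miss, frames (5 4)
5 → hit
3 → miss, frames (5 4 3)
9 → miss, evict 5, frames (4 3 9)
5 → miss, evict 4, frames (3 9 5)
3 → hit
9 → hit
5 → hit
0 → miss, evict 3, frames (9 5 0)
3 → miss, evict 9, frames (5 0 3)
6 → miss, evict 5, frames (0 3 6)
3 → hit
0 → hit
6 → hit
0 → hit
6 → hit
4 → miss, evict 0, frames (3 6 4)
5 → miss, evict 3, frames (6 4 5)
1 → miss, evict 6, frames (4 5 1)
Page faults: 11.

11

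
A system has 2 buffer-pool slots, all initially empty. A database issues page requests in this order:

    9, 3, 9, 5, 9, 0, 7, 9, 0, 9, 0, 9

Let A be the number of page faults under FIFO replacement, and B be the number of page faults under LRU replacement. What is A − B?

1

Under FIFO: F F . F F F F F F . . . → 8 faults.
Under LRU: F F . F . F F F F . . . → 7 faults.
A − B = 8 − 7 = 1.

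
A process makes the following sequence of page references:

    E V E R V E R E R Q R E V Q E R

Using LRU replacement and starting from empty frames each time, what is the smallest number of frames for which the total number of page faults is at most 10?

3

f=1: 16 faults
f=2: 12 faults
f=3: 7 faults
f=4: 4 faults
Smallest f with faults ≤ 10 is 3.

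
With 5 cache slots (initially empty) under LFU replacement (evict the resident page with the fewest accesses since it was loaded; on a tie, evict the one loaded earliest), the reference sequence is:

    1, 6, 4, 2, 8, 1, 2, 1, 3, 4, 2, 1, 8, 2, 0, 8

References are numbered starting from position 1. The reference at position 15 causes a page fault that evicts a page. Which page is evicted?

pos 1: 1: fault, frames {1}
pos 2: 6: fault, frames {1,6}
pos 3: 4: fault, frames {1,6,4}
pos 4: 2: fault, frames {1,6,4,2}
pos 5: 8: fault, frames {1,6,4,2,8}
pos 6: 1: hit
pos 7: 2: hit
pos 8: 1: hit
pos 9: 3: fault, evict 6, frames {1,4,2,8,3}
pos 10: 4: hit
pos 11: 2: hit
pos 12: 1: hit
pos 13: 8: hit
pos 14: 2: hit
pos 15: 0: fault, evict 3, frames {1,4,2,8,0}
At position 15, page 3 is evicted.

3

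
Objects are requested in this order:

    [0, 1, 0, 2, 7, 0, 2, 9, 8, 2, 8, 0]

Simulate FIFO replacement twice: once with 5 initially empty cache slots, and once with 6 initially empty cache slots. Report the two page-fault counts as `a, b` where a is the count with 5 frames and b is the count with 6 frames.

7, 6

5 frames: F F . F F . . F F . . F → 7 faults.
6 frames: F F . F F . . F F . . . → 6 faults.
6 < 7: adding a frame reduced faults, as is typical.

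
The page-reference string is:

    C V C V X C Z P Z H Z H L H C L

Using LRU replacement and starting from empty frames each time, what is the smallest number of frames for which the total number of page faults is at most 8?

f=1: 16 faults
f=2: 10 faults
f=3: 8 faults
f=4: 8 faults
f=5: 7 faults
f=6: 7 faults
f=7: 7 faults
Smallest f with faults ≤ 8 is 3.

3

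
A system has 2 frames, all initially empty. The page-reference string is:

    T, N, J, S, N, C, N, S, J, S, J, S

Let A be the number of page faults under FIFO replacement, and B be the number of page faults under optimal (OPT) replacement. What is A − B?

Under FIFO: F F F F F F . F F . . . → 8 faults.
Under OPT: F F F F . F . F F . . . → 7 faults.
A − B = 8 − 7 = 1.

1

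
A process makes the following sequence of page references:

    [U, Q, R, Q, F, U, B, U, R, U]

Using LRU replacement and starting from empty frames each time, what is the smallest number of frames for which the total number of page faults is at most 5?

f=1: 10 faults
f=2: 7 faults
f=3: 7 faults
f=4: 6 faults
f=5: 5 faults
Smallest f with faults ≤ 5 is 5.

5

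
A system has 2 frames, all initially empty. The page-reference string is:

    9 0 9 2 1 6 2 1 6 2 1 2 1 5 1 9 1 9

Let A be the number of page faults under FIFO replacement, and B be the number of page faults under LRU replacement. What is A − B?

Under FIFO: F F . F F F F F F F F . . F . F F . → 13 faults.
Under LRU: F F . F F F F F F F F . . F . F . . → 12 faults.
A − B = 13 − 12 = 1.

1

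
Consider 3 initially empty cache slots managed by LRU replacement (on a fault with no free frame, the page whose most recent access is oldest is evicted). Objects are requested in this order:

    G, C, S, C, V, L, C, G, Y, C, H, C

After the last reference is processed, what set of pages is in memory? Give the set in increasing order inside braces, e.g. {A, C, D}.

{C, H, Y}

G -> fault, frames (G)
C -> fault, frames (G C)
S -> fault, frames (G C S)
C -> hit
V -> fault, evict G, frames (S C V)
L -> fault, evict S, frames (C V L)
C -> hit
G -> fault, evict V, frames (L C G)
Y -> fault, evict L, frames (C G Y)
C -> hit
H -> fault, evict G, frames (Y C H)
C -> hit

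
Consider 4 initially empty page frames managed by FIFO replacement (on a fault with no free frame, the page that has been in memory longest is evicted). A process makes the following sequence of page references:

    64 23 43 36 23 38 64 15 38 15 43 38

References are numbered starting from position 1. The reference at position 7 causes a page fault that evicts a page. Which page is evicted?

pos 1: 64: miss, frames {64}
pos 2: 23: miss, frames {64,23}
pos 3: 43: miss, frames {64,23,43}
pos 4: 36: miss, frames {64,23,43,36}
pos 5: 23: hit
pos 6: 38: miss, evict 64, frames {23,43,36,38}
pos 7: 64: miss, evict 23, frames {43,36,38,64}
At position 7, page 23 is evicted.

23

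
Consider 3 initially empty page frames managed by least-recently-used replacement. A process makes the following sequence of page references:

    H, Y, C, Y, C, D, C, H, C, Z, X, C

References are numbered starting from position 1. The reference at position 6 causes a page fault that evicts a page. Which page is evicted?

H

pos 1: H -> miss, frames {H}
pos 2: Y -> miss, frames {H,Y}
pos 3: C -> miss, frames {H,Y,C}
pos 4: Y -> hit
pos 5: C -> hit
pos 6: D -> miss, evict H, frames {Y,C,D}
At position 6, page H is evicted.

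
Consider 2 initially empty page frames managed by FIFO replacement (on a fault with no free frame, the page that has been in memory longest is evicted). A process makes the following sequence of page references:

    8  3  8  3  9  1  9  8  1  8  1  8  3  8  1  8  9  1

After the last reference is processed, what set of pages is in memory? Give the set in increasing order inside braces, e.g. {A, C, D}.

{1, 9}

8 → fault, frames (8)
3 → fault, frames (8 3)
8 → hit
3 → hit
9 → fault, evict 8, frames (3 9)
1 → fault, evict 3, frames (9 1)
9 → hit
8 → fault, evict 9, frames (1 8)
1 → hit
8 → hit
1 → hit
8 → hit
3 → fault, evict 1, frames (8 3)
8 → hit
1 → fault, evict 8, frames (3 1)
8 → fault, evict 3, frames (1 8)
9 → fault, evict 1, frames (8 9)
1 → fault, evict 8, frames (9 1)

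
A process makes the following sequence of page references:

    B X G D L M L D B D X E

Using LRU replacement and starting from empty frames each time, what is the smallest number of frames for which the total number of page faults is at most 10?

f=1: 12 faults
f=2: 10 faults
f=3: 9 faults
f=4: 9 faults
f=5: 9 faults
f=6: 7 faults
f=7: 7 faults
Smallest f with faults ≤ 10 is 2.

2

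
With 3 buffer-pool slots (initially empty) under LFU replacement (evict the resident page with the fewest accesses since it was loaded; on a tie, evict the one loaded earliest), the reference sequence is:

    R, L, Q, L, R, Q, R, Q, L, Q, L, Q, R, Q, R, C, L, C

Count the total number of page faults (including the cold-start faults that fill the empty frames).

6

R: miss, frames [R]
L: miss, frames [R, L]
Q: miss, frames [R, L, Q]
L: hit
R: hit
Q: hit
R: hit
Q: hit
L: hit
Q: hit
L: hit
Q: hit
R: hit
Q: hit
R: hit
C: miss, evict L, frames [R, Q, C]
L: miss, evict C, frames [R, Q, L]
C: miss, evict L, frames [R, Q, C]
Page faults: 6.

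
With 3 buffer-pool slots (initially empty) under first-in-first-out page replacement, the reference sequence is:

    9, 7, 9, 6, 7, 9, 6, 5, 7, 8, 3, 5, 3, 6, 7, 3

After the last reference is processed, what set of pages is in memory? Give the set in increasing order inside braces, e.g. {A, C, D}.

{3, 6, 7}

9 -> miss, frames (9)
7 -> miss, frames (9 7)
9 -> hit
6 -> miss, frames (9 7 6)
7 -> hit
9 -> hit
6 -> hit
5 -> miss, evict 9, frames (7 6 5)
7 -> hit
8 -> miss, evict 7, frames (6 5 8)
3 -> miss, evict 6, frames (5 8 3)
5 -> hit
3 -> hit
6 -> miss, evict 5, frames (8 3 6)
7 -> miss, evict 8, frames (3 6 7)
3 -> hit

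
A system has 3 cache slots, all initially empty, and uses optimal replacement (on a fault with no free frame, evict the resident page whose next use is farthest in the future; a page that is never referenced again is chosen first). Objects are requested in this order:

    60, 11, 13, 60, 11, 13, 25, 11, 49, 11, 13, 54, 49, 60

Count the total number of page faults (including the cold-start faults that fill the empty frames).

60 → fault, frames {60}
11 → fault, frames {60,11}
13 → fault, frames {60,11,13}
60 → hit
11 → hit
13 → hit
25 → fault, evict 60, frames {11,13,25}
11 → hit
49 → fault, evict 25, frames {11,13,49}
11 → hit
13 → hit
54 → fault, evict 13, frames {11,49,54}
49 → hit
60 → fault, evict 54, frames {11,49,60}
Page faults: 7.

7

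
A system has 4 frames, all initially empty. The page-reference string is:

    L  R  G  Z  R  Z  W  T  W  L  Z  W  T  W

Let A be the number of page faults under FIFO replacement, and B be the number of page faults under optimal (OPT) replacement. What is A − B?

1

Under FIFO: F F F F . . F F . F . . . . → 7 faults.
Under OPT: F F F F . . F F . . . . . . → 6 faults.
A − B = 7 − 6 = 1.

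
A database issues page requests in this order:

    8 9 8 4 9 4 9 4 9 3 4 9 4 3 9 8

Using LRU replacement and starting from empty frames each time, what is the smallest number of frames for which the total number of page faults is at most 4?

4

f=1: 16 faults
f=2: 10 faults
f=3: 5 faults
f=4: 4 faults
Smallest f with faults ≤ 4 is 4.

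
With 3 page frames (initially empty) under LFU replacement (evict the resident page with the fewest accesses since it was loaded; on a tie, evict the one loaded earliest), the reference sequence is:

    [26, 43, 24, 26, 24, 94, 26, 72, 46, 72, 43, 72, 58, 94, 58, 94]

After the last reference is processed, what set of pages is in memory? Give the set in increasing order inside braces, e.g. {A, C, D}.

26 -> miss, frames (26)
43 -> miss, frames (26 43)
24 -> miss, frames (26 43 24)
26 -> hit
24 -> hit
94 -> miss, evict 43, frames (26 24 94)
26 -> hit
72 -> miss, evict 94, frames (26 24 72)
46 -> miss, evict 72, frames (26 24 46)
72 -> miss, evict 46, frames (26 24 72)
43 -> miss, evict 72, frames (26 24 43)
72 -> miss, evict 43, frames (26 24 72)
58 -> miss, evict 72, frames (26 24 58)
94 -> miss, evict 58, frames (26 24 94)
58 -> miss, evict 94, frames (26 24 58)
94 -> miss, evict 58, frames (26 24 94)

{24, 26, 94}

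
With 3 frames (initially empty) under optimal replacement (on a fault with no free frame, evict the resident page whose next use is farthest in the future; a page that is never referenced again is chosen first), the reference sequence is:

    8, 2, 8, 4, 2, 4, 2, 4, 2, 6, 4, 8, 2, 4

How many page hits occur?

9

8 → miss, frames {8}
2 → miss, frames {8,2}
8 → hit
4 → miss, frames {8,2,4}
2 → hit
4 → hit
2 → hit
4 → hit
2 → hit
6 → miss, evict 2, frames {8,4,6}
4 → hit
8 → hit
2 → miss, evict 6, frames {8,4,2}
4 → hit
Hits: 9.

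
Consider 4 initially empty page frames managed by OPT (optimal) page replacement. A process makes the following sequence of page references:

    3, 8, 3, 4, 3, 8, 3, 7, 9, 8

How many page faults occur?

5

3 → fault, frames {3}
8 → fault, frames {3,8}
3 → hit
4 → fault, frames {3,8,4}
3 → hit
8 → hit
3 → hit
7 → fault, frames {3,8,4,7}
9 → fault, evict 7, frames {3,8,4,9}
8 → hit
Page faults: 5.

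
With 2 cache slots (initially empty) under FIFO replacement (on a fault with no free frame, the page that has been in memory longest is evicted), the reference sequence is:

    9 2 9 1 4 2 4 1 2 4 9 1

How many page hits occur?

3

9 -> fault, frames {9}
2 -> fault, frames {9,2}
9 -> hit
1 -> fault, evict 9, frames {2,1}
4 -> fault, evict 2, frames {1,4}
2 -> fault, evict 1, frames {4,2}
4 -> hit
1 -> fault, evict 4, frames {2,1}
2 -> hit
4 -> fault, evict 2, frames {1,4}
9 -> fault, evict 1, frames {4,9}
1 -> fault, evict 4, frames {9,1}
Hits: 3.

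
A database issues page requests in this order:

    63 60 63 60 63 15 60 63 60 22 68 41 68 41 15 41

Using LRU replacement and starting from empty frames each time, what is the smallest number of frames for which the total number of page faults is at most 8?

3

f=1: 16 faults
f=2: 9 faults
f=3: 7 faults
f=4: 7 faults
f=5: 7 faults
f=6: 6 faults
Smallest f with faults ≤ 8 is 3.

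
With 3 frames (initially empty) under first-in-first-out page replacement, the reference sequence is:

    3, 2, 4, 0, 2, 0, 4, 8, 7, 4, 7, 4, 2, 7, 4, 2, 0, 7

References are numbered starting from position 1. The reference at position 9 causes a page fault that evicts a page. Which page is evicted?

pos 1: 3 → fault, frames [3]
pos 2: 2 → fault, frames [3, 2]
pos 3: 4 → fault, frames [3, 2, 4]
pos 4: 0 → fault, evict 3, frames [2, 4, 0]
pos 5: 2 → hit
pos 6: 0 → hit
pos 7: 4 → hit
pos 8: 8 → fault, evict 2, frames [4, 0, 8]
pos 9: 7 → fault, evict 4, frames [0, 8, 7]
At position 9, page 4 is evicted.

4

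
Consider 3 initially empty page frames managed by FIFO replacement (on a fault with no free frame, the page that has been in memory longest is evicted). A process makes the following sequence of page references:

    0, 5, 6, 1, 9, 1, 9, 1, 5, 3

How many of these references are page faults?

0 -> miss, frames {0}
5 -> miss, frames {0,5}
6 -> miss, frames {0,5,6}
1 -> miss, evict 0, frames {5,6,1}
9 -> miss, evict 5, frames {6,1,9}
1 -> hit
9 -> hit
1 -> hit
5 -> miss, evict 6, frames {1,9,5}
3 -> miss, evict 1, frames {9,5,3}
Page faults: 7.

7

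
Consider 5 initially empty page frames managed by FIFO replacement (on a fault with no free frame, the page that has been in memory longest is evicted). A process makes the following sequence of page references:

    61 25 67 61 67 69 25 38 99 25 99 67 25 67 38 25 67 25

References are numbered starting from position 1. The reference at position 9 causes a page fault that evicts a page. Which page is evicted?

pos 1: 61: fault, frames {61}
pos 2: 25: fault, frames {61,25}
pos 3: 67: fault, frames {61,25,67}
pos 4: 61: hit
pos 5: 67: hit
pos 6: 69: fault, frames {61,25,67,69}
pos 7: 25: hit
pos 8: 38: fault, frames {61,25,67,69,38}
pos 9: 99: fault, evict 61, frames {25,67,69,38,99}
At position 9, page 61 is evicted.

61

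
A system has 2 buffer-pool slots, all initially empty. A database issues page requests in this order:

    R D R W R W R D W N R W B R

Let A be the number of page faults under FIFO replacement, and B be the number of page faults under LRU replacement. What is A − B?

1

Under FIFO: F F . F F . . F F F F F F F → 11 faults.
Under LRU: F F . F . . . F F F F F F F → 10 faults.
A − B = 11 − 10 = 1.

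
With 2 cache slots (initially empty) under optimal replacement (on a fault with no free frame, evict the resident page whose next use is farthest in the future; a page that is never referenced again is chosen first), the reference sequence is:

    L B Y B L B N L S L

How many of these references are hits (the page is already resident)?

L → miss, frames (L)
B → miss, frames (L B)
Y → miss, evict L, frames (B Y)
B → hit
L → miss, evict Y, frames (B L)
B → hit
N → miss, evict B, frames (L N)
L → hit
S → miss, evict N, frames (L S)
L → hit
Hits: 4.

4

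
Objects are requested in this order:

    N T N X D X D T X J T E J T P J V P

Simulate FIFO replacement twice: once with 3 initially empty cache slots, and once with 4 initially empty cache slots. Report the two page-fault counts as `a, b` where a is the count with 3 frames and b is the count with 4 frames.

3 frames: F F . F F . . . . F F F . . F F F . → 10 faults.
4 frames: F F . F F . . . . F . F . F F . F . → 9 faults.
9 < 10: adding a frame reduced faults, as is typical.

10, 9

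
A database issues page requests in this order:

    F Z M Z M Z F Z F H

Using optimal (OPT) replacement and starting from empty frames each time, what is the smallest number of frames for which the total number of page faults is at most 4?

3

f=1: 10 faults
f=2: 5 faults
f=3: 4 faults
f=4: 4 faults
Smallest f with faults ≤ 4 is 3.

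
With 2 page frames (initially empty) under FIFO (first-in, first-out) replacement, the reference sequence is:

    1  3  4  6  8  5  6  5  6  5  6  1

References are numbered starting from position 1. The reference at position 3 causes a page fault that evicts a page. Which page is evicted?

1

pos 1: 1 → miss, frames [1]
pos 2: 3 → miss, frames [1, 3]
pos 3: 4 → miss, evict 1, frames [3, 4]
At position 3, page 1 is evicted.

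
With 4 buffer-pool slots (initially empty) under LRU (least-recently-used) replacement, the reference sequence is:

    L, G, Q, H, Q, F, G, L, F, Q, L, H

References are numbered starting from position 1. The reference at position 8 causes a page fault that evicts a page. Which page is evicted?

H

pos 1: L → fault, frames {L}
pos 2: G → fault, frames {L,G}
pos 3: Q → fault, frames {L,G,Q}
pos 4: H → fault, frames {L,G,Q,H}
pos 5: Q → hit
pos 6: F → fault, evict L, frames {G,H,Q,F}
pos 7: G → hit
pos 8: L → fault, evict H, frames {Q,F,G,L}
At position 8, page H is evicted.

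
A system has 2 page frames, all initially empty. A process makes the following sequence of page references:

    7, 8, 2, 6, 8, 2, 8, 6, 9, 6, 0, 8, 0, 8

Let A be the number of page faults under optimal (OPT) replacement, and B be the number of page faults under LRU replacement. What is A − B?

-1

Under OPT: F F F F . F . F F . F F . . → 9 faults.
Under LRU: F F F F F F . F F . F F . . → 10 faults.
A − B = 9 − 10 = -1.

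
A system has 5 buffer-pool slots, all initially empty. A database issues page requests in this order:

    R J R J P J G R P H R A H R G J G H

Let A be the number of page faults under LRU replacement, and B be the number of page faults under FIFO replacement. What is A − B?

-1

Under LRU: F F . . F . F . . F . F . . . F . . → 7 faults.
Under FIFO: F F . . F . F . . F . F . F . F . . → 8 faults.
A − B = 7 − 8 = -1.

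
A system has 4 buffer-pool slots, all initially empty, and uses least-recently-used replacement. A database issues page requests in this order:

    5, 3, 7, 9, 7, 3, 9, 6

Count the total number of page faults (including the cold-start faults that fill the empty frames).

5

5 → fault, frames (5)
3 → fault, frames (5 3)
7 → fault, frames (5 3 7)
9 → fault, frames (5 3 7 9)
7 → hit
3 → hit
9 → hit
6 → fault, evict 5, frames (7 3 9 6)
Page faults: 5.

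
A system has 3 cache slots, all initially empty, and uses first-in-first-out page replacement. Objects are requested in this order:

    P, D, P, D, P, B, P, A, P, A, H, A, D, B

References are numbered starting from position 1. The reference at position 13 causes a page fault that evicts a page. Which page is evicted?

A

pos 1: P: miss, frames (P)
pos 2: D: miss, frames (P D)
pos 3: P: hit
pos 4: D: hit
pos 5: P: hit
pos 6: B: miss, frames (P D B)
pos 7: P: hit
pos 8: A: miss, evict P, frames (D B A)
pos 9: P: miss, evict D, frames (B A P)
pos 10: A: hit
pos 11: H: miss, evict B, frames (A P H)
pos 12: A: hit
pos 13: D: miss, evict A, frames (P H D)
At position 13, page A is evicted.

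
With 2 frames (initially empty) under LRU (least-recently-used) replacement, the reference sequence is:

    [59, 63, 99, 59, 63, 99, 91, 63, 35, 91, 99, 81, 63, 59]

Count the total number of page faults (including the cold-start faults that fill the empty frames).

59 → fault, frames {59}
63 → fault, frames {59,63}
99 → fault, evict 59, frames {63,99}
59 → fault, evict 63, frames {99,59}
63 → fault, evict 99, frames {59,63}
99 → fault, evict 59, frames {63,99}
91 → fault, evict 63, frames {99,91}
63 → fault, evict 99, frames {91,63}
35 → fault, evict 91, frames {63,35}
91 → fault, evict 63, frames {35,91}
99 → fault, evict 35, frames {91,99}
81 → fault, evict 91, frames {99,81}
63 → fault, evict 99, frames {81,63}
59 → fault, evict 81, frames {63,59}
Page faults: 14.

14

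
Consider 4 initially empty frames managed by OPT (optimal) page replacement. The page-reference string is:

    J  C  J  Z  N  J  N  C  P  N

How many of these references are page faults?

J -> miss, frames (J)
C -> miss, frames (J C)
J -> hit
Z -> miss, frames (J C Z)
N -> miss, frames (J C Z N)
J -> hit
N -> hit
C -> hit
P -> miss, evict Z, frames (J C N P)
N -> hit
Page faults: 5.

5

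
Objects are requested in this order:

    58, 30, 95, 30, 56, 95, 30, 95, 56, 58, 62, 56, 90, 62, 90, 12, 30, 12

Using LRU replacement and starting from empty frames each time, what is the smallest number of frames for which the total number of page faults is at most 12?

3

f=1: 18 faults
f=2: 14 faults
f=3: 9 faults
f=4: 8 faults
f=5: 8 faults
f=6: 8 faults
f=7: 7 faults
Smallest f with faults ≤ 12 is 3.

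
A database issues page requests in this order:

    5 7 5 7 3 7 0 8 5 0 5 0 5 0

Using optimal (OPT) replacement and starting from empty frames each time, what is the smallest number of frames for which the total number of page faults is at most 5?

f=1: 14 faults
f=2: 6 faults
f=3: 5 faults
f=4: 5 faults
f=5: 5 faults
Smallest f with faults ≤ 5 is 3.

3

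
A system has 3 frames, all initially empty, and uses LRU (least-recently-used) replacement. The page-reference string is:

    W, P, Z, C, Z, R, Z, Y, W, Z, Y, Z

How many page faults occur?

W: fault, frames (W)
P: fault, frames (W P)
Z: fault, frames (W P Z)
C: fault, evict W, frames (P Z C)
Z: hit
R: fault, evict P, frames (C Z R)
Z: hit
Y: fault, evict C, frames (R Z Y)
W: fault, evict R, frames (Z Y W)
Z: hit
Y: hit
Z: hit
Page faults: 7.

7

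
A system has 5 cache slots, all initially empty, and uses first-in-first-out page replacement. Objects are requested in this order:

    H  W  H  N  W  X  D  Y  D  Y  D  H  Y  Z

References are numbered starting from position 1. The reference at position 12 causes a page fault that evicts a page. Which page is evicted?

W

pos 1: H -> fault, frames {H}
pos 2: W -> fault, frames {H,W}
pos 3: H -> hit
pos 4: N -> fault, frames {H,W,N}
pos 5: W -> hit
pos 6: X -> fault, frames {H,W,N,X}
pos 7: D -> fault, frames {H,W,N,X,D}
pos 8: Y -> fault, evict H, frames {W,N,X,D,Y}
pos 9: D -> hit
pos 10: Y -> hit
pos 11: D -> hit
pos 12: H -> fault, evict W, frames {N,X,D,Y,H}
At position 12, page W is evicted.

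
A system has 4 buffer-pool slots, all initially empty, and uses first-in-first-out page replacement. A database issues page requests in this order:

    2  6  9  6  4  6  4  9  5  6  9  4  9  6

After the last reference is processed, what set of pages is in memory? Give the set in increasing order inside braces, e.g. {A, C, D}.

2 → miss, frames (2)
6 → miss, frames (2 6)
9 → miss, frames (2 6 9)
6 → hit
4 → miss, frames (2 6 9 4)
6 → hit
4 → hit
9 → hit
5 → miss, evict 2, frames (6 9 4 5)
6 → hit
9 → hit
4 → hit
9 → hit
6 → hit

{4, 5, 6, 9}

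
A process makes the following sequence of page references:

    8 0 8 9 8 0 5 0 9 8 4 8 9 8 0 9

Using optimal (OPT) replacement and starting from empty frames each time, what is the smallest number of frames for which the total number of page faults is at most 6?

4

f=1: 16 faults
f=2: 10 faults
f=3: 7 faults
f=4: 5 faults
f=5: 5 faults
Smallest f with faults ≤ 6 is 4.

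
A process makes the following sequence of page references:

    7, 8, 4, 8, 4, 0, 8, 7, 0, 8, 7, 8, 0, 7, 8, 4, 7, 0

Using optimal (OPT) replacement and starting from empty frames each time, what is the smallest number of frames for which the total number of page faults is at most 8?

f=1: 18 faults
f=2: 10 faults
f=3: 5 faults
f=4: 4 faults
Smallest f with faults ≤ 8 is 3.

3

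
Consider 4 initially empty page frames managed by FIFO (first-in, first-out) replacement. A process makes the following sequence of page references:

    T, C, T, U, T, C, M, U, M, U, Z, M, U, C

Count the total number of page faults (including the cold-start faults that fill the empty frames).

T: miss, frames (T)
C: miss, frames (T C)
T: hit
U: miss, frames (T C U)
T: hit
C: hit
M: miss, frames (T C U M)
U: hit
M: hit
U: hit
Z: miss, evict T, frames (C U M Z)
M: hit
U: hit
C: hit
Page faults: 5.

5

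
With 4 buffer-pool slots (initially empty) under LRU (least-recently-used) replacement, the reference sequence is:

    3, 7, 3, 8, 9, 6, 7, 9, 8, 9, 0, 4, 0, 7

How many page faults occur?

9

3 -> fault, frames (3)
7 -> fault, frames (3 7)
3 -> hit
8 -> fault, frames (7 3 8)
9 -> fault, frames (7 3 8 9)
6 -> fault, evict 7, frames (3 8 9 6)
7 -> fault, evict 3, frames (8 9 6 7)
9 -> hit
8 -> hit
9 -> hit
0 -> fault, evict 6, frames (7 8 9 0)
4 -> fault, evict 7, frames (8 9 0 4)
0 -> hit
7 -> fault, evict 8, frames (9 4 0 7)
Page faults: 9.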